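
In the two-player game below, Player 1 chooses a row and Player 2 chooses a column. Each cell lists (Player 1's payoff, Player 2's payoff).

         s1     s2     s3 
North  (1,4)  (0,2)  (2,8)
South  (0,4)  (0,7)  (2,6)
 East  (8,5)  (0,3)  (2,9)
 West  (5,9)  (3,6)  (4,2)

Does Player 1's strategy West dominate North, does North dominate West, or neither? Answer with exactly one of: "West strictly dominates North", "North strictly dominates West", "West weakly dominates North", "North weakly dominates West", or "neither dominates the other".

West's payoffs vs North's, by Player 2's action — s1: 5>1, s2: 3>0, s3: 4>2.
Every comparison favours West, so West strictly dominates North.

West strictly dominates North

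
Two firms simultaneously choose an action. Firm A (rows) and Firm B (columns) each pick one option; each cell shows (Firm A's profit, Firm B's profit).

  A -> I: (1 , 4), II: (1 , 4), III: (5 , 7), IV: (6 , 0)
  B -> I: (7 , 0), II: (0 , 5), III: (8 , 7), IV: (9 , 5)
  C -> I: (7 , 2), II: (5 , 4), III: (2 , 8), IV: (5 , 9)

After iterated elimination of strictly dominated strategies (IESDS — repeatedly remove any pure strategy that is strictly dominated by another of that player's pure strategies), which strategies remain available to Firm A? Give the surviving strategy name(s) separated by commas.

B

For Firm B, III strictly dominates I on the remaining rows (A: 7>4, B: 7>0, C: 8>2); eliminate I.
Column II is eliminated: III beats it against every remaining row (A: 7>4, B: 7>5, C: 8>4).
Firm A's strategy A is strictly dominated by B (III: 8>5, IV: 9>6) and is removed.
For Firm A, B strictly dominates C on the remaining columns (III: 8>2, IV: 9>5); eliminate C.
Firm B's strategy IV is strictly dominated by III (B: 7>5) and is removed.
Among the remaining strategies, none is strictly dominated by another pure strategy of the same player, so the elimination stops.
Surviving strategies — Firm A: {B}; Firm B: {III}.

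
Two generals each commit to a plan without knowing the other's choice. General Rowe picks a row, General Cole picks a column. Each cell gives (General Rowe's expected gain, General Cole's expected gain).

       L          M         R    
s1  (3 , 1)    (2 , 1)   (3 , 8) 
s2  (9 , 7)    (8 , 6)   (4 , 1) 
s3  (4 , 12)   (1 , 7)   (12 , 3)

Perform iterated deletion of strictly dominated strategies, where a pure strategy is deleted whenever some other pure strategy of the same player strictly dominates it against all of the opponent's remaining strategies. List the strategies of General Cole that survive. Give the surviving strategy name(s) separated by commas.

For General Rowe, s2 strictly dominates s1 on the remaining columns (L: 9>3, M: 8>2, R: 4>3); eliminate s1.
General Cole's strategy M is strictly dominated by L (s2: 7>6, s3: 12>7) and is removed.
General Cole's strategy R is strictly dominated by L (s2: 7>1, s3: 12>3) and is removed.
Row s3 is eliminated: s2 beats it against every remaining column (L: 9>4).
Among the remaining strategies, none is strictly dominated by another pure strategy of the same player, so the elimination stops.
Surviving strategies — General Rowe: {s2}; General Cole: {L}.

L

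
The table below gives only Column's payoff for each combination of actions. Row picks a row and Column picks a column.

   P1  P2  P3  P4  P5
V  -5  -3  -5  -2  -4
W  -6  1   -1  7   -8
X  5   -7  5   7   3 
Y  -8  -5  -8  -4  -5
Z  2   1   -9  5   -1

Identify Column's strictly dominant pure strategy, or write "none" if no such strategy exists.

P4

P4 vs P1: V: -2>-5, W: 7>-6, X: 7>5, Y: -4>-8, Z: 5>2.
P4 vs P2: V: -2>-3, W: 7>1, X: 7>-7, Y: -4>-5, Z: 5>1.
P4 vs P3: V: -2>-5, W: 7>-1, X: 7>5, Y: -4>-8, Z: 5>-9.
P4 vs P5: V: -2>-4, W: 7>-8, X: 7>3, Y: -4>-5, Z: 5>-1.
P4 strictly beats every other strategy against every opponent action, so it is strictly dominant.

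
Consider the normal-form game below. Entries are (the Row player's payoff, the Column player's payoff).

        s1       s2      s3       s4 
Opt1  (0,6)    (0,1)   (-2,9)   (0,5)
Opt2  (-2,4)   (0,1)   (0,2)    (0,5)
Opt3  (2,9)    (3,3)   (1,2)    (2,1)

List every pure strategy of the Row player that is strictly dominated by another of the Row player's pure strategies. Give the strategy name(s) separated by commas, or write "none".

Opt1, Opt2

Opt1: dominated, since Opt3 does at least as well everywhere (s1: 2>0, s2: 3>0, s3: 1>-2, s4: 2>0).
Opt2: dominated, since Opt3 does at least as well everywhere (s1: 2>-2, s2: 3>0, s3: 1>0, s4: 2>0).
Opt3 is not dominated — it holds its own against Opt1 at s1 (2>0); Opt2 at s1 (2>-2).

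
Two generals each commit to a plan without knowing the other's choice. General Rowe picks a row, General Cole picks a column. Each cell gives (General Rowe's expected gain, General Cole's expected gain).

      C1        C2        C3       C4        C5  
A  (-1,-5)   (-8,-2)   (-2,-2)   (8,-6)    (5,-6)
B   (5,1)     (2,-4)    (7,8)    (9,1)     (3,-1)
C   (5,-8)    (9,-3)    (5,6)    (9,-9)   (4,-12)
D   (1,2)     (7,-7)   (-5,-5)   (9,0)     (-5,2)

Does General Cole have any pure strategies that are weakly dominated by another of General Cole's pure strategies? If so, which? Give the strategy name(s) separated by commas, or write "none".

C2, C4, C5

Nothing dominates C1: C2 at B (1>-4); C3 at D (2>-5); C4 at A (-5>-6); C5 at A (-5>-6).
C2 is weakly dominated by C3 (A: -2=-2, B: 8>-4, C: 6>-3, D: -5>-7).
C3: no other strategy beats it everywhere (C1 at A (-2>-5); C2 at B (8>-4); C4 at A (-2>-6); C5 at A (-2>-6)).
C4: dominated, since C1 does at least as well everywhere (A: -5>-6, B: 1=1, C: -8>-9, D: 2>0).
C5 is weakly dominated by C1 (A: -5>-6, B: 1>-1, C: -8>-12, D: 2=2).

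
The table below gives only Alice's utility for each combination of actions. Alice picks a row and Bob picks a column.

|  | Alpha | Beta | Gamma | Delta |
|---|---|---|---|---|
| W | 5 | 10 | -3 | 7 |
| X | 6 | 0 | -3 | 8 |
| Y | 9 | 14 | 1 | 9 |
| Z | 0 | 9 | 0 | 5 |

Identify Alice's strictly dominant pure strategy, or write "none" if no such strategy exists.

Y vs W: Alpha: 9>5, Beta: 14>10, Gamma: 1>-3, Delta: 9>7.
Y vs X: Alpha: 9>6, Beta: 14>0, Gamma: 1>-3, Delta: 9>8.
Y vs Z: Alpha: 9>0, Beta: 14>9, Gamma: 1>0, Delta: 9>5.
Y strictly beats every other strategy against every opponent action, so it is strictly dominant.

Y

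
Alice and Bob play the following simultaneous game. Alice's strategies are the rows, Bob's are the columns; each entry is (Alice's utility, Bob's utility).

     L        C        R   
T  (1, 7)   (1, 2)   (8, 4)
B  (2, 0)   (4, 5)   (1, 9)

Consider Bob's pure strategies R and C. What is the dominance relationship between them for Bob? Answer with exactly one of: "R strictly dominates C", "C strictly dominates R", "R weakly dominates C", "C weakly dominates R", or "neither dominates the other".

R strictly dominates C

R's payoffs vs C's, by Alice's action — T: 4>2, B: 9>5.
R gives a strictly higher payoff against each choice by Alice, so R strictly dominates C.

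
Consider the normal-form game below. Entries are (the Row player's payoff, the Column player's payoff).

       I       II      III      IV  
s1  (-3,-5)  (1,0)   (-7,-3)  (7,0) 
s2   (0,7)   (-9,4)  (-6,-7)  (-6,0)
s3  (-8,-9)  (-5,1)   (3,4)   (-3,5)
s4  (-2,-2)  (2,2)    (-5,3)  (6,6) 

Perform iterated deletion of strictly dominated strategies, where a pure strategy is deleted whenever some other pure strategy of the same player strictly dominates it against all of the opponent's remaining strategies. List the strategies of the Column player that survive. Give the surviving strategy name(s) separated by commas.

I, II, IV

Column III is eliminated: IV beats it against every remaining row (s1: 0>-3, s2: 0>-7, s3: 5>4, s4: 6>3).
Row s3 is eliminated: s1 beats it against every remaining column (I: -3>-8, II: 1>-5, IV: 7>-3).
Among the remaining strategies, none is strictly dominated by another pure strategy of the same player, so the elimination stops.
Surviving strategies — the Row player: {s1, s2, s4}; the Column player: {I, II, IV}.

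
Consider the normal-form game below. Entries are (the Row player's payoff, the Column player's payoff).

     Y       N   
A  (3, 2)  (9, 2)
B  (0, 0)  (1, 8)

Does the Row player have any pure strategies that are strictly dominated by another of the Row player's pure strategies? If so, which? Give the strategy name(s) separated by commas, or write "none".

B

Nothing dominates A: B at Y (3>0).
B is strictly dominated by A (Y: 3>0, N: 9>1).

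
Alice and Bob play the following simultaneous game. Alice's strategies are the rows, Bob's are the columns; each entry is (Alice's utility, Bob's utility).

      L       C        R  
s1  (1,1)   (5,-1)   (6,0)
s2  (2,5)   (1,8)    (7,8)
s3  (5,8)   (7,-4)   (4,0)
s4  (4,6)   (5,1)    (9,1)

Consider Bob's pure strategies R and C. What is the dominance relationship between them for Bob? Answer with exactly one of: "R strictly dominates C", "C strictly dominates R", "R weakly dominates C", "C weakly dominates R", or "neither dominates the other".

Compare R to C across each opponent action: s1: 0>-1, s2: 8=8, s3: 0>-4, s4: 1=1.
R is at least as good everywhere and strictly better somewhere (tied only at s2, s4), so R weakly but not strictly dominates C.

R weakly dominates C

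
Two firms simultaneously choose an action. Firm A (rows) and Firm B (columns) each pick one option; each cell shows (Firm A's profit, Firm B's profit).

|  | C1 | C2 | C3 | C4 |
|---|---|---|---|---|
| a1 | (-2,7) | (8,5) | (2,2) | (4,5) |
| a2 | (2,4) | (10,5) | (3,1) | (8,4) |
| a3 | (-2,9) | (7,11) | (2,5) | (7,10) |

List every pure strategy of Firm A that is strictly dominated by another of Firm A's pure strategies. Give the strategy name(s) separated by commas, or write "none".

a1, a3

a1 is strictly dominated by a2 (C1: 2>-2, C2: 10>8, C3: 3>2, C4: 8>4).
a2: no other strategy beats it everywhere (a1 at C1 (2>-2); a3 at C1 (2>-2)).
a2 strictly dominates a3 — C1: 2>-2, C2: 10>7, C3: 3>2, C4: 8>7.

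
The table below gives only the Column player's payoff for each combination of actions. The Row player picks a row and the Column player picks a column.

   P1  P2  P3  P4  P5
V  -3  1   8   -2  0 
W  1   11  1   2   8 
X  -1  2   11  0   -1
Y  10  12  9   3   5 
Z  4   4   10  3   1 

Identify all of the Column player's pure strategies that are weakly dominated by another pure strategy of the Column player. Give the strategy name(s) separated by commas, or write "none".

P1, P4, P5

P1: dominated, since P2 does at least as well everywhere (V: 1>-3, W: 11>1, X: 2>-1, Y: 12>10, Z: 4=4).
P2: no other strategy beats it everywhere (P1 at V (1>-3); P3 at W (11>1); P4 at V (1>-2); P5 at V (1>0)).
Nothing dominates P3: P1 at V (8>-3); P2 at V (8>1); P4 at V (8>-2); P5 at V (8>0).
P4: dominated, since P2 does at least as well everywhere (V: 1>-2, W: 11>2, X: 2>0, Y: 12>3, Z: 4>3).
P5: dominated, since P2 does at least as well everywhere (V: 1>0, W: 11>8, X: 2>-1, Y: 12>5, Z: 4>1).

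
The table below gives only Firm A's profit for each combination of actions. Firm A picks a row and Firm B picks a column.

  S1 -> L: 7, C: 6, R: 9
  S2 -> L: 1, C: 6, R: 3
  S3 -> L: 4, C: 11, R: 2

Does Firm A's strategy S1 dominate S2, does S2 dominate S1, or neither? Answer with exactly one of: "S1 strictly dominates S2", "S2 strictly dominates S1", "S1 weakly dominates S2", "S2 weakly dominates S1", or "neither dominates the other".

S1's payoffs vs S2's, by Firm B's action — L: 7>1, C: 6=6, R: 9>3.
S1 is at least as good everywhere and strictly better somewhere (tied only at C), so S1 weakly but not strictly dominates S2.

S1 weakly dominates S2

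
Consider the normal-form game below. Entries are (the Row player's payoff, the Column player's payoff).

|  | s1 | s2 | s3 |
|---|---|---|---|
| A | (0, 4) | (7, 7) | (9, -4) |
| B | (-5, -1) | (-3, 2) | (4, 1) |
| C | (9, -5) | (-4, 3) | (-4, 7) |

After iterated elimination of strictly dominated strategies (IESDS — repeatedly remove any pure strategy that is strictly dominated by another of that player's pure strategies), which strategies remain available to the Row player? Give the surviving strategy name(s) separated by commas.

The Row player's strategy B is strictly dominated by A (s1: 0>-5, s2: 7>-3, s3: 9>4) and is removed.
Column s1 is eliminated: s2 beats it against every remaining row (A: 7>4, C: 3>-5).
For the Row player, A strictly dominates C on the remaining columns (s2: 7>-4, s3: 9>-4); eliminate C.
Column s3 is eliminated: s2 beats it against every remaining row (A: 7>-4).
Among the remaining strategies, none is strictly dominated by another pure strategy of the same player, so the elimination stops.
Surviving strategies — the Row player: {A}; the Column player: {s2}.

A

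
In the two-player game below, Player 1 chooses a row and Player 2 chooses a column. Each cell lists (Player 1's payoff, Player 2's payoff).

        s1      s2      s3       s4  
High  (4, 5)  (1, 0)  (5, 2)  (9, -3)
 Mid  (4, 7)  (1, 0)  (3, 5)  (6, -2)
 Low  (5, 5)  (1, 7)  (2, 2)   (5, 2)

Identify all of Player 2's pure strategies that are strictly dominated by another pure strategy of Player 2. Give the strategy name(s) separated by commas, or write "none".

s1 is not dominated — it holds its own against s2 at High (5>0); s3 at High (5>2); s4 at High (5>-3).
s2: no other strategy beats it everywhere (s1 at Low (7>5); s3 at Low (7>2); s4 at High (0>-3)).
s3 is strictly dominated by s1 (High: 5>2, Mid: 7>5, Low: 5>2).
s4: dominated, since s1 does at least as well everywhere (High: 5>-3, Mid: 7>-2, Low: 5>2).

s3, s4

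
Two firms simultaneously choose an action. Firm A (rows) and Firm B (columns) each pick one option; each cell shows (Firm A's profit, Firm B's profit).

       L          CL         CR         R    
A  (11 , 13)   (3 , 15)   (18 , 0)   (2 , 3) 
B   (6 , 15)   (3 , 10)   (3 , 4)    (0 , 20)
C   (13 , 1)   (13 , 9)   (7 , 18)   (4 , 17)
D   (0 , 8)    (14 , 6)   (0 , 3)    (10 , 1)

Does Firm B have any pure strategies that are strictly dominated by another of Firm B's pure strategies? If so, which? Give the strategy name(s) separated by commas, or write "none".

L is not dominated — it holds its own against CL at B (15>10); CR at A (13>0); R at A (13>3).
CL is not dominated — it holds its own against L at A (15>13); CR at A (15>0); R at A (15>3).
CR is not dominated — it holds its own against L at C (18>1); CL at C (18>9); R at C (18>17).
R: no other strategy beats it everywhere (L at B (20>15); CL at B (20>10); CR at A (3>0)).

none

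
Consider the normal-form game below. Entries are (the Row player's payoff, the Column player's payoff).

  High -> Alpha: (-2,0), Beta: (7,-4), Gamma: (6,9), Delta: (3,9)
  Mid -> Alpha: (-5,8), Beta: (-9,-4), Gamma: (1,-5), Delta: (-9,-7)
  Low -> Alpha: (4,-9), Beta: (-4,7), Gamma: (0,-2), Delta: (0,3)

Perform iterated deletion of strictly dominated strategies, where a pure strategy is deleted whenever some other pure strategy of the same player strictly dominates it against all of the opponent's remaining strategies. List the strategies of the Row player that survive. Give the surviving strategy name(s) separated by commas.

The Row player's strategy Mid is strictly dominated by High (Alpha: -2>-5, Beta: 7>-9, Gamma: 6>1, Delta: 3>-9) and is removed.
The Column player's strategy Alpha is strictly dominated by Gamma (High: 9>0, Low: -2>-9) and is removed.
Row Low is eliminated: High beats it against every remaining column (Beta: 7>-4, Gamma: 6>0, Delta: 3>0).
Column Beta is eliminated: Gamma beats it against every remaining row (High: 9>-4).
Among the remaining strategies, none is strictly dominated by another pure strategy of the same player, so the elimination stops.
Surviving strategies — the Row player: {High}; the Column player: {Gamma, Delta}.

High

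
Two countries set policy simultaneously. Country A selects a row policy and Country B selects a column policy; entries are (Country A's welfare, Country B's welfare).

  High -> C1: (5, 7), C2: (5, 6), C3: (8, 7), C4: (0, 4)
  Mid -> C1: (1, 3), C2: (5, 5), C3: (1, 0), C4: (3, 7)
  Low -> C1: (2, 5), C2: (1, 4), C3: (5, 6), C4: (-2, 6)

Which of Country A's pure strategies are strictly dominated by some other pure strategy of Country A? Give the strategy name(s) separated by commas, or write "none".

High: no other strategy beats it everywhere (Mid at C1 (5>1); Low at C1 (5>2)).
Nothing dominates Mid: High at C2 (5=5); Low at C2 (5>1).
High strictly dominates Low — C1: 5>2, C2: 5>1, C3: 8>5, C4: 0>-2.

Low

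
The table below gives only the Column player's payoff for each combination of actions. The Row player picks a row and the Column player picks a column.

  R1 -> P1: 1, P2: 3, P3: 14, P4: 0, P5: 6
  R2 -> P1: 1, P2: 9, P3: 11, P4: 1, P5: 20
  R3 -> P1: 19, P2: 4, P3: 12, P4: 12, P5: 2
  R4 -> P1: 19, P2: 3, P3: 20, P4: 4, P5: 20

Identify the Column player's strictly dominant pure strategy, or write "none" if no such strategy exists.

P1 fails to dominate P2 at R1 (1<3).
P2 fails to dominate P1 at R3 (4<19).
P3 fails to dominate P1 at R3 (12<19).
P4 fails to dominate P1 at R1 (0<1).
P5 fails to dominate P1 at R3 (2<19).
No single strategy dominates all the others.

none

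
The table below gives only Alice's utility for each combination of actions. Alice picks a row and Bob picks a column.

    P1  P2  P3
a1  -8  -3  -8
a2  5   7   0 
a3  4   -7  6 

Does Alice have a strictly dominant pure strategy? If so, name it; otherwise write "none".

a1 fails to dominate a2 at P1 (-8<5).
a2 fails to dominate a3 at P3 (0<6).
a3 fails to dominate a1 at P2 (-7<-3).
No single strategy dominates all the others.

none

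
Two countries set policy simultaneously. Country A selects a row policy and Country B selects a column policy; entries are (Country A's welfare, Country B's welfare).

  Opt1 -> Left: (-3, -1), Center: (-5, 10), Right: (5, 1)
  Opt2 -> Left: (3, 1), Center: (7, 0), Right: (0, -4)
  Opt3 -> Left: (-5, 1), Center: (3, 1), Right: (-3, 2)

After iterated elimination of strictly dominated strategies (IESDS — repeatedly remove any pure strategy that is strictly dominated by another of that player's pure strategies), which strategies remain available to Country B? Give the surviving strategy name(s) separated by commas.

Row Opt3 is eliminated: Opt2 beats it against every remaining column (Left: 3>-5, Center: 7>3, Right: 0>-3).
Column Right is eliminated: Center beats it against every remaining row (Opt1: 10>1, Opt2: 0>-4).
Row Opt1 is eliminated: Opt2 beats it against every remaining column (Left: 3>-3, Center: 7>-5).
Country B's strategy Center is strictly dominated by Left (Opt2: 1>0) and is removed.
Among the remaining strategies, none is strictly dominated by another pure strategy of the same player, so the elimination stops.
Surviving strategies — Country A: {Opt2}; Country B: {Left}.

Left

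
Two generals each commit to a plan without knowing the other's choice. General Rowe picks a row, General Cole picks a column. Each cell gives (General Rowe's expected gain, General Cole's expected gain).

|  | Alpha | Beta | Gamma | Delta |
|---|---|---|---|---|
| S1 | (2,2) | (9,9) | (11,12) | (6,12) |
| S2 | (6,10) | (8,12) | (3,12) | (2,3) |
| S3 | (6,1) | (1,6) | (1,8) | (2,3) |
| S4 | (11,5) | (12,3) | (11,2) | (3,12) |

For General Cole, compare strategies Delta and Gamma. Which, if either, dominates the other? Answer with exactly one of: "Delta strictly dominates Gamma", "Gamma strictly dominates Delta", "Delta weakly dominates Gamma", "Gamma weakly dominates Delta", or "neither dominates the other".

neither dominates the other

Delta's payoffs vs Gamma's, by General Rowe's action — S1: 12=12, S2: 3<12, S3: 3<8, S4: 12>2.
Delta does better at S4 but worse at S2, S3; neither strategy dominates the other.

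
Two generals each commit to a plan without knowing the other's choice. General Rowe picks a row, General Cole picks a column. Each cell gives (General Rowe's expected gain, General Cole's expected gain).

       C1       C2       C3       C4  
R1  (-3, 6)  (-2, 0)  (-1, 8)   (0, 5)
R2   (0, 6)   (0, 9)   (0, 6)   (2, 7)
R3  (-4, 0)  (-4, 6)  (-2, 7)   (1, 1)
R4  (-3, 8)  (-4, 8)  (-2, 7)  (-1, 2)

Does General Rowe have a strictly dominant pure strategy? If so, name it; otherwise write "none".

R2

R2 vs R1: C1: 0>-3, C2: 0>-2, C3: 0>-1, C4: 2>0.
R2 vs R3: C1: 0>-4, C2: 0>-4, C3: 0>-2, C4: 2>1.
R2 vs R4: C1: 0>-3, C2: 0>-4, C3: 0>-2, C4: 2>-1.
R2 strictly beats every other strategy against every opponent action, so it is strictly dominant.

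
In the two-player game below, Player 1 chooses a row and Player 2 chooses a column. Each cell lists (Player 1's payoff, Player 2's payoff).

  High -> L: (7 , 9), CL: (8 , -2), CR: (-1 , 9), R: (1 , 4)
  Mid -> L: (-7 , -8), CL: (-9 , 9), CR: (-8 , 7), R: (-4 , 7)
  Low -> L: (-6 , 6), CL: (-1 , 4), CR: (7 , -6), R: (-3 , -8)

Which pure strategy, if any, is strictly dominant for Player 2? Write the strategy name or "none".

L fails to dominate CL at Mid (-8<9).
CL fails to dominate L at High (-2<9).
CR fails to dominate L at High (9=9).
R fails to dominate L at High (4<9).
No single strategy dominates all the others.

none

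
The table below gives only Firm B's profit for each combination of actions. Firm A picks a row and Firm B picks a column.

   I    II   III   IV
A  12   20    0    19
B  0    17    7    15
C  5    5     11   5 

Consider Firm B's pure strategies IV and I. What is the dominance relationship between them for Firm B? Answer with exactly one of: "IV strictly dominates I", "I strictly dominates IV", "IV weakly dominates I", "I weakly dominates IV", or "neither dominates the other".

Compare IV to I across each opponent action: A: 19>12, B: 15>0, C: 5=5.
IV is at least as good everywhere and strictly better somewhere (tied only at C), so IV weakly but not strictly dominates I.

IV weakly dominates I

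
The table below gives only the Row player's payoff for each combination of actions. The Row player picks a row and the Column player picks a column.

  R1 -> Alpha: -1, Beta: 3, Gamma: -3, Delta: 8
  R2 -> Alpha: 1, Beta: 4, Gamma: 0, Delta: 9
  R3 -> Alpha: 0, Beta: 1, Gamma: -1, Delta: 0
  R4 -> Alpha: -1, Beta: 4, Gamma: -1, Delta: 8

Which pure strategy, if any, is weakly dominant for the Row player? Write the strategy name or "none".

R2 vs R1: Alpha: 1>-1, Beta: 4>3, Gamma: 0>-3, Delta: 9>8.
R2 vs R3: Alpha: 1>0, Beta: 4>1, Gamma: 0>-1, Delta: 9>0.
R2 vs R4: Alpha: 1>-1, Beta: 4=4, Gamma: 0>-1, Delta: 9>8.
R2 is at least as good as every other strategy against every opponent action, so it is weakly dominant.

R2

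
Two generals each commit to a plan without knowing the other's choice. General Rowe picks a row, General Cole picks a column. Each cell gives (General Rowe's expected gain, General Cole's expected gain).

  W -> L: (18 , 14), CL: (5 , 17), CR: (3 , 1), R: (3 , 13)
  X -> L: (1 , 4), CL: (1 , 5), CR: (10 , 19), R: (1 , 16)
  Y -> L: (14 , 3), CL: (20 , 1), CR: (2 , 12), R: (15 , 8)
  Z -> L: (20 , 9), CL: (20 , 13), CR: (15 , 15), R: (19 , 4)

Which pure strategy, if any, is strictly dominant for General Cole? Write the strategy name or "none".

none

L fails to dominate CL at W (14<17).
CL fails to dominate L at Y (1<3).
CR fails to dominate L at W (1<14).
R fails to dominate L at W (13<14).
No single strategy dominates all the others.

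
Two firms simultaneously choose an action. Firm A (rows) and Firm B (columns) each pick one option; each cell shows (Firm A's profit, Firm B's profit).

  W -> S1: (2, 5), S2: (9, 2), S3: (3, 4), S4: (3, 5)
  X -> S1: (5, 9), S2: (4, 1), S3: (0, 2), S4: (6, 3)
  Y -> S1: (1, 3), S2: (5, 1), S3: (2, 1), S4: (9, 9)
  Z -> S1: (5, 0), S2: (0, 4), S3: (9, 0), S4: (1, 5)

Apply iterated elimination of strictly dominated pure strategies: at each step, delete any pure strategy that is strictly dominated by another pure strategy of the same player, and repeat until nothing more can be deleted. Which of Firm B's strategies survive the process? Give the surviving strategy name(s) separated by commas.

Firm B's strategy S2 is strictly dominated by S4 (W: 5>2, X: 3>1, Y: 9>1, Z: 5>4) and is removed.
Firm B's strategy S3 is strictly dominated by S4 (W: 5>4, X: 3>2, Y: 9>1, Z: 5>0) and is removed.
Firm A's strategy W is strictly dominated by X (S1: 5>2, S4: 6>3) and is removed.
Among the remaining strategies, none is strictly dominated by another pure strategy of the same player, so the elimination stops.
Surviving strategies — Firm A: {X, Y, Z}; Firm B: {S1, S4}.

S1, S4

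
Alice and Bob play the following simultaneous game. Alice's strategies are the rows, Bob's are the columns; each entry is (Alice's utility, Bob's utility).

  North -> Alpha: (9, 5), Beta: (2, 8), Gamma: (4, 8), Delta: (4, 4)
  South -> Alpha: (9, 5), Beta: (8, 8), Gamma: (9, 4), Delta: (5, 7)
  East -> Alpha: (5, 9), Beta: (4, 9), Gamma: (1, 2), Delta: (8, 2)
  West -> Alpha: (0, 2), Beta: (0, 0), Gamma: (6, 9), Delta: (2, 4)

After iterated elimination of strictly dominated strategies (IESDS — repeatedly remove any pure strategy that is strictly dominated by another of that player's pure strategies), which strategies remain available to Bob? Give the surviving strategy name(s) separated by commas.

For Alice, South strictly dominates West on the remaining columns (Alpha: 9>0, Beta: 8>0, Gamma: 9>6, Delta: 5>2); eliminate West.
Column Delta is eliminated: Beta beats it against every remaining row (North: 8>4, South: 8>7, East: 9>2).
For Alice, South strictly dominates East on the remaining columns (Alpha: 9>5, Beta: 8>4, Gamma: 9>1); eliminate East.
Bob's strategy Alpha is strictly dominated by Beta (North: 8>5, South: 8>5) and is removed.
For Alice, South strictly dominates North on the remaining columns (Beta: 8>2, Gamma: 9>4); eliminate North.
For Bob, Beta strictly dominates Gamma on the remaining rows (South: 8>4); eliminate Gamma.
Among the remaining strategies, none is strictly dominated by another pure strategy of the same player, so the elimination stops.
Surviving strategies — Alice: {South}; Bob: {Beta}.

Beta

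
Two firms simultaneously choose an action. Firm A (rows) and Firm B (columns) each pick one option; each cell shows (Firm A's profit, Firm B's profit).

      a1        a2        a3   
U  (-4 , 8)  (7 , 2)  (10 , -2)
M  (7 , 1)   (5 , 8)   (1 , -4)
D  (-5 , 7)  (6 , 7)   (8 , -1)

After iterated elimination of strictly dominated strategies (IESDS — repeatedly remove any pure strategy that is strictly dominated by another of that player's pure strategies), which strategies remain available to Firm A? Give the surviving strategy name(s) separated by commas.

For Firm A, U strictly dominates D on the remaining columns (a1: -4>-5, a2: 7>6, a3: 10>8); eliminate D.
Column a3 is eliminated: a1 beats it against every remaining row (U: 8>-2, M: 1>-4).
Among the remaining strategies, none is strictly dominated by another pure strategy of the same player, so the elimination stops.
Surviving strategies — Firm A: {U, M}; Firm B: {a1, a2}.

U, M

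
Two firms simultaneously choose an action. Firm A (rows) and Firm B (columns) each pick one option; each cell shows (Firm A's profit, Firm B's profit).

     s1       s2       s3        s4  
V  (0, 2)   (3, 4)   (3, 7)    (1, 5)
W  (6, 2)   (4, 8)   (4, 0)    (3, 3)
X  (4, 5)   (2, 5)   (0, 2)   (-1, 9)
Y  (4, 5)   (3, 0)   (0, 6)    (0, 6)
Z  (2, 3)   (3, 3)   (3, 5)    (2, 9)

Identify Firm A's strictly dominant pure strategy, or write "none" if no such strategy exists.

W vs V: s1: 6>0, s2: 4>3, s3: 4>3, s4: 3>1.
W vs X: s1: 6>4, s2: 4>2, s3: 4>0, s4: 3>-1.
W vs Y: s1: 6>4, s2: 4>3, s3: 4>0, s4: 3>0.
W vs Z: s1: 6>2, s2: 4>3, s3: 4>3, s4: 3>2.
W strictly beats every other strategy against every opponent action, so it is strictly dominant.

W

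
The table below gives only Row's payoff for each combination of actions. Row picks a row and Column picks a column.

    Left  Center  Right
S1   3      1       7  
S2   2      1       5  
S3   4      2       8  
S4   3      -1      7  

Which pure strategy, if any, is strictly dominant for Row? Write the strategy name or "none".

S3 vs S1: Left: 4>3, Center: 2>1, Right: 8>7.
S3 vs S2: Left: 4>2, Center: 2>1, Right: 8>5.
S3 vs S4: Left: 4>3, Center: 2>-1, Right: 8>7.
S3 strictly beats every other strategy against every opponent action, so it is strictly dominant.

S3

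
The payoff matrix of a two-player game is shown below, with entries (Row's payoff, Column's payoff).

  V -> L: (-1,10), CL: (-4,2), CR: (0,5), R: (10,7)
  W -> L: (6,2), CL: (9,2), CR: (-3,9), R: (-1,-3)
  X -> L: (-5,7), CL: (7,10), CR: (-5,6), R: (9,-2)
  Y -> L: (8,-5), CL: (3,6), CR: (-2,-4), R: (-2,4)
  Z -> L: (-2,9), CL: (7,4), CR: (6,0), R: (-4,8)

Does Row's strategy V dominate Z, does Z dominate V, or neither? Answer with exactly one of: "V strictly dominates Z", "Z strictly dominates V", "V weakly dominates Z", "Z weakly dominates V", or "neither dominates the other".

V's payoffs vs Z's, by Column's action — L: -1>-2, CL: -4<7, CR: 0<6, R: 10>-4.
V does better at L, R but worse at CL, CR; neither strategy dominates the other.

neither dominates the other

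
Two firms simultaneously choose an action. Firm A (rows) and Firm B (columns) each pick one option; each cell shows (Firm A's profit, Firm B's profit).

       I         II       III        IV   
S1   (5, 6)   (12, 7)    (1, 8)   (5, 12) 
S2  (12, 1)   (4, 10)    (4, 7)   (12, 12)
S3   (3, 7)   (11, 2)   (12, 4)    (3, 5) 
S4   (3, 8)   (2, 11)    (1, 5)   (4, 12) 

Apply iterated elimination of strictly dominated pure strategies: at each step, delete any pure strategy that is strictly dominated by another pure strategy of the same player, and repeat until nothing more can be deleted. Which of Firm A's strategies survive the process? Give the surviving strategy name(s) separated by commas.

Row S4 is eliminated: S2 beats it against every remaining column (I: 12>3, II: 4>2, III: 4>1, IV: 12>4).
For Firm B, IV strictly dominates II on the remaining rows (S1: 12>7, S2: 12>10, S3: 5>2); eliminate II.
Firm A's strategy S1 is strictly dominated by S2 (I: 12>5, III: 4>1, IV: 12>5) and is removed.
For Firm B, IV strictly dominates III on the remaining rows (S2: 12>7, S3: 5>4); eliminate III.
Row S3 is eliminated: S2 beats it against every remaining column (I: 12>3, IV: 12>3).
For Firm B, IV strictly dominates I on the remaining rows (S2: 12>1); eliminate I.
Among the remaining strategies, none is strictly dominated by another pure strategy of the same player, so the elimination stops.
Surviving strategies — Firm A: {S2}; Firm B: {IV}.

S2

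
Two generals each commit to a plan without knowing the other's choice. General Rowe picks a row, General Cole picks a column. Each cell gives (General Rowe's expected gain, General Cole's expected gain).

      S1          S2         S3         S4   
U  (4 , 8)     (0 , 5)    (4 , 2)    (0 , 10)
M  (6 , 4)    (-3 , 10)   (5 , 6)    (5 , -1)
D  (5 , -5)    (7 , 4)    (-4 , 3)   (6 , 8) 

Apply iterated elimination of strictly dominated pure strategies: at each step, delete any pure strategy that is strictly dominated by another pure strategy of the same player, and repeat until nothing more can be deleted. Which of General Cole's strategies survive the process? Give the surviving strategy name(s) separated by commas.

S4

For General Cole, S2 strictly dominates S3 on the remaining rows (U: 5>2, M: 10>6, D: 4>3); eliminate S3.
General Rowe's strategy U is strictly dominated by D (S1: 5>4, S2: 7>0, S4: 6>0) and is removed.
For General Cole, S2 strictly dominates S1 on the remaining rows (M: 10>4, D: 4>-5); eliminate S1.
For General Rowe, D strictly dominates M on the remaining columns (S2: 7>-3, S4: 6>5); eliminate M.
Column S2 is eliminated: S4 beats it against every remaining row (D: 8>4).
Among the remaining strategies, none is strictly dominated by another pure strategy of the same player, so the elimination stops.
Surviving strategies — General Rowe: {D}; General Cole: {S4}.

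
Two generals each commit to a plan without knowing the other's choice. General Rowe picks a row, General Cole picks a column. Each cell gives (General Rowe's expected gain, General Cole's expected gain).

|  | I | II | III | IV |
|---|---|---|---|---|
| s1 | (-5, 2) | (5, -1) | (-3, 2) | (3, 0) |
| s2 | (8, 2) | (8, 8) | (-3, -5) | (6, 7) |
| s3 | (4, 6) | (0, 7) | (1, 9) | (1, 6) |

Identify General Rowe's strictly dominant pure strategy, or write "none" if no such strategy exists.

none

s1 fails to dominate s2 at I (-5<8).
s2 fails to dominate s1 at III (-3=-3).
s3 fails to dominate s1 at II (0<5).
No single strategy dominates all the others.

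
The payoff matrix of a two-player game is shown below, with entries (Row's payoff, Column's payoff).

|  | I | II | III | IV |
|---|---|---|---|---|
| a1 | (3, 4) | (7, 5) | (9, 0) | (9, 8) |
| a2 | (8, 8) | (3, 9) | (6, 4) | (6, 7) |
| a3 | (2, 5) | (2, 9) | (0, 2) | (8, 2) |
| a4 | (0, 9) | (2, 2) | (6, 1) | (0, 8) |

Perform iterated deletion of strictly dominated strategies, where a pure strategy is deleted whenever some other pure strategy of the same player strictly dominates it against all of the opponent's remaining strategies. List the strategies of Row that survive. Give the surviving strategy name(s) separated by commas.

Row a3 is eliminated: a1 beats it against every remaining column (I: 3>2, II: 7>2, III: 9>0, IV: 9>8).
For Row, a1 strictly dominates a4 on the remaining columns (I: 3>0, II: 7>2, III: 9>6, IV: 9>0); eliminate a4.
Column I is eliminated: II beats it against every remaining row (a1: 5>4, a2: 9>8).
For Row, a1 strictly dominates a2 on the remaining columns (II: 7>3, III: 9>6, IV: 9>6); eliminate a2.
Column's strategy II is strictly dominated by IV (a1: 8>5) and is removed.
For Column, IV strictly dominates III on the remaining rows (a1: 8>0); eliminate III.
Among the remaining strategies, none is strictly dominated by another pure strategy of the same player, so the elimination stops.
Surviving strategies — Row: {a1}; Column: {IV}.

a1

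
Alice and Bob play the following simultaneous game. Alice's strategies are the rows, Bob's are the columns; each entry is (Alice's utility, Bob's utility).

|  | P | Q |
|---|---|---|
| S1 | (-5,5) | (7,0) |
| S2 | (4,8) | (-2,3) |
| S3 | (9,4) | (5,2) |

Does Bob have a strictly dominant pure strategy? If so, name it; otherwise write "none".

P vs Q: S1: 5>0, S2: 8>3, S3: 4>2.
P strictly beats every other strategy against every opponent action, so it is strictly dominant.

P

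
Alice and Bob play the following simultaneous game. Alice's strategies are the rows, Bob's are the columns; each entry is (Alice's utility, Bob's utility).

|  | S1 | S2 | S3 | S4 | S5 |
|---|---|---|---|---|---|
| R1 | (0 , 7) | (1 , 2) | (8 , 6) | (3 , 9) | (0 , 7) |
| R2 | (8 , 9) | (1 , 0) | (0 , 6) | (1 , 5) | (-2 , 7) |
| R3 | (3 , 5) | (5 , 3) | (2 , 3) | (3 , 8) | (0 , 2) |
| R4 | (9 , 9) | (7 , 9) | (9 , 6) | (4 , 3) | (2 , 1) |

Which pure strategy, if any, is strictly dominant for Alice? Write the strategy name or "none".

R4

R4 vs R1: S1: 9>0, S2: 7>1, S3: 9>8, S4: 4>3, S5: 2>0.
R4 vs R2: S1: 9>8, S2: 7>1, S3: 9>0, S4: 4>1, S5: 2>-2.
R4 vs R3: S1: 9>3, S2: 7>5, S3: 9>2, S4: 4>3, S5: 2>0.
R4 strictly beats every other strategy against every opponent action, so it is strictly dominant.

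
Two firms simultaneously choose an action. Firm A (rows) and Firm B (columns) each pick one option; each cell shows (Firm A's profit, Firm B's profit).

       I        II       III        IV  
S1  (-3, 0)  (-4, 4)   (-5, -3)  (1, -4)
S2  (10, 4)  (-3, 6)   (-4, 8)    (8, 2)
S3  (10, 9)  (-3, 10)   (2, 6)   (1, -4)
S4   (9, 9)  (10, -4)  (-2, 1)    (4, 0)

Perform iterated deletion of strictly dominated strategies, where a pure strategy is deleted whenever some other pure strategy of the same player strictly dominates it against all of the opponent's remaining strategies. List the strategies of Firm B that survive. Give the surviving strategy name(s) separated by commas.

I, II, III

Row S1 is eliminated: S2 beats it against every remaining column (I: 10>-3, II: -3>-4, III: -4>-5, IV: 8>1).
For Firm B, I strictly dominates IV on the remaining rows (S2: 4>2, S3: 9>-4, S4: 9>0); eliminate IV.
Among the remaining strategies, none is strictly dominated by another pure strategy of the same player, so the elimination stops.
Surviving strategies — Firm A: {S2, S3, S4}; Firm B: {I, II, III}.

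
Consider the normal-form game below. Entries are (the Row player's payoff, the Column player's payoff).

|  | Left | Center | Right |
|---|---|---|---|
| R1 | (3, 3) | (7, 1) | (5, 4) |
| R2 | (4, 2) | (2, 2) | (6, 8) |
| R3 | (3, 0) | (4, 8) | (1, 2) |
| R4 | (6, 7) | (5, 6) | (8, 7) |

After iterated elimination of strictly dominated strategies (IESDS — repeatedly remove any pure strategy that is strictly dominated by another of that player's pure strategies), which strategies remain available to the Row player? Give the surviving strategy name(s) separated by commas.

For the Row player, R4 strictly dominates R2 on the remaining columns (Left: 6>4, Center: 5>2, Right: 8>6); eliminate R2.
The Row player's strategy R3 is strictly dominated by R4 (Left: 6>3, Center: 5>4, Right: 8>1) and is removed.
The Column player's strategy Center is strictly dominated by Left (R1: 3>1, R4: 7>6) and is removed.
The Row player's strategy R1 is strictly dominated by R4 (Left: 6>3, Right: 8>5) and is removed.
Among the remaining strategies, none is strictly dominated by another pure strategy of the same player, so the elimination stops.
Surviving strategies — the Row player: {R4}; the Column player: {Left, Right}.

R4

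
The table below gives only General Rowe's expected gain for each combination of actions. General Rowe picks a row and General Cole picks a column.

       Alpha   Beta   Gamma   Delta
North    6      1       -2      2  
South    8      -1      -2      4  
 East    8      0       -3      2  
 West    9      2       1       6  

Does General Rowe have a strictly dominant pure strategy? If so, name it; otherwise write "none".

West vs North: Alpha: 9>6, Beta: 2>1, Gamma: 1>-2, Delta: 6>2.
West vs South: Alpha: 9>8, Beta: 2>-1, Gamma: 1>-2, Delta: 6>4.
West vs East: Alpha: 9>8, Beta: 2>0, Gamma: 1>-3, Delta: 6>2.
West strictly beats every other strategy against every opponent action, so it is strictly dominant.

West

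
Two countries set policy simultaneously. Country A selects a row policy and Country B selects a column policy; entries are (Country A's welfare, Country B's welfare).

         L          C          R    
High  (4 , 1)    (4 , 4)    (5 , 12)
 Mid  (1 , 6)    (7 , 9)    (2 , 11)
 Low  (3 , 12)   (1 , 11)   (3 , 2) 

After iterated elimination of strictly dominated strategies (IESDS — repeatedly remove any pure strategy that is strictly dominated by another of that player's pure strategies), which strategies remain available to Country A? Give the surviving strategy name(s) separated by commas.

High

Country A's strategy Low is strictly dominated by High (L: 4>3, C: 4>1, R: 5>3) and is removed.
Column L is eliminated: C beats it against every remaining row (High: 4>1, Mid: 9>6).
Country B's strategy C is strictly dominated by R (High: 12>4, Mid: 11>9) and is removed.
For Country A, High strictly dominates Mid on the remaining columns (R: 5>2); eliminate Mid.
Among the remaining strategies, none is strictly dominated by another pure strategy of the same player, so the elimination stops.
Surviving strategies — Country A: {High}; Country B: {R}.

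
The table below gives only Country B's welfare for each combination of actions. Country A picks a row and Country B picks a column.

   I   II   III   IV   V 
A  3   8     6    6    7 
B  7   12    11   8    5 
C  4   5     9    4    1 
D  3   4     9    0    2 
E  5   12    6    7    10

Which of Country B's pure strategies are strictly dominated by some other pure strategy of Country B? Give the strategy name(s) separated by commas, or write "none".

I: dominated, since II does at least as well everywhere (A: 8>3, B: 12>7, C: 5>4, D: 4>3, E: 12>5).
II is not dominated — it holds its own against I at A (8>3); III at A (8>6); IV at A (8>6); V at A (8>7).
III: no other strategy beats it everywhere (I at A (6>3); II at C (9>5); IV at A (6=6); V at B (11>5)).
II strictly dominates IV — A: 8>6, B: 12>8, C: 5>4, D: 4>0, E: 12>7.
V is strictly dominated by II (A: 8>7, B: 12>5, C: 5>1, D: 4>2, E: 12>10).

I, IV, V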